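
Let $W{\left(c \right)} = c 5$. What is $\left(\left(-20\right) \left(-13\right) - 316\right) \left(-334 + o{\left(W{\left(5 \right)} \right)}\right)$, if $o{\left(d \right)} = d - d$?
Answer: $18704$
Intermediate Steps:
$W{\left(c \right)} = 5 c$
$o{\left(d \right)} = 0$
$\left(\left(-20\right) \left(-13\right) - 316\right) \left(-334 + o{\left(W{\left(5 \right)} \right)}\right) = \left(\left(-20\right) \left(-13\right) - 316\right) \left(-334 + 0\right) = \left(260 - 316\right) \left(-334\right) = \left(-56\right) \left(-334\right) = 18704$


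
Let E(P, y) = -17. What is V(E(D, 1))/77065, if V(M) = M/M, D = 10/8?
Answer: 1/77065 ≈ 1.2976e-5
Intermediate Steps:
D = 5/4 (D = 10*(⅛) = 5/4 ≈ 1.2500)
V(M) = 1
V(E(D, 1))/77065 = 1/77065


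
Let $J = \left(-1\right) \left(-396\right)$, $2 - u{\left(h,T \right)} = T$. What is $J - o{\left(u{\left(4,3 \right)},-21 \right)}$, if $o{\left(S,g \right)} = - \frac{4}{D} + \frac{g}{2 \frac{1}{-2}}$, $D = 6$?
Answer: $\frac{1127}{3} \approx 375.67$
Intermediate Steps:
$u{\left(h,T \right)} = 2 - T$
$o{\left(S,g \right)} = - \frac{2}{3} - g$ ($o{\left(S,g \right)} = - \frac{4}{6} + \frac{g}{2 \frac{1}{-2}} = \left(-4\right) \frac{1}{6} + \frac{g}{2 \left(- \frac{1}{2}\right)} = - \frac{2}{3} + \frac{g}{-1} = - \frac{2}{3} + g \left(-1\right) = - \frac{2}{3} - g$)
$J = 396$
$J - o{\left(u{\left(4,3 \right)},-21 \right)} = 396 - \left(- \frac{2}{3} - -21\right) = 396 - \left(- \frac{2}{3} + 21\right) = 396 - \frac{61}{3} = \frac{1127}{3}$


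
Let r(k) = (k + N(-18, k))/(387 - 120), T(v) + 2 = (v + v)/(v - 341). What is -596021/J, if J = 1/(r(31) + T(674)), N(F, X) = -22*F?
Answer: -64426889995/29637 ≈ -2.1739e+6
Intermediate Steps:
T(v) = -2 + 2*v/(-341 + v) (T(v) = -2 + (v + v)/(v - 341) = -2 + (2*v)/(-341 + v) = -2 + 2*v/(-341 + v))
r(k) = 132/89 + k/267 (r(k) = (k - 22*(-18))/(387 - 120) = (k + 396)/267 = (396 + k)*(1/267) = 132/89 + k/267)
J = 29637/108095 (J = 1/((132/89 + (1/267)*31) + 682/(-341 + 674)) = 1/((132/89 + 31/267) + 682/333) = 1/(427/267 + 682*(1/333)) = 1/(427/267 + 682/333) = 1/(108095/29637) = 29637/108095 ≈ 0.27418)
-596021/J = -596021/29637/108095 = -596021*108095/29637 = -64426889995/29637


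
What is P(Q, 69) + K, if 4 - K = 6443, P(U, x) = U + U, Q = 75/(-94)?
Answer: -302708/47 ≈ -6440.6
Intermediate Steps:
Q = -75/94 (Q = 75*(-1/94) = -75/94 ≈ -0.79787)
P(U, x) = 2*U
K = -6439 (K = 4 - 1*6443 = 4 - 6443 = -6439)
P(Q, 69) + K = 2*(-75/94) - 6439 = -75/47 - 6439 = -302708/47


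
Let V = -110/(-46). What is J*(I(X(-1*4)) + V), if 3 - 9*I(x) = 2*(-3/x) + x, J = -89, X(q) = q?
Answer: -110627/414 ≈ -267.21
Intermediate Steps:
V = 55/23 (V = -110*(-1/46) = 55/23 ≈ 2.3913)
I(x) = ⅓ - x/9 + 2/(3*x) (I(x) = ⅓ - (2*(-3/x) + x)/9 = ⅓ - (-6/x + x)/9 = ⅓ - (x - 6/x)/9 = ⅓ + (-x/9 + 2/(3*x)) = ⅓ - x/9 + 2/(3*x))
J*(I(X(-1*4)) + V) = -89*((6 - (-1*4)*(-3 - 1*4))/(9*((-1*4))) + 55/23) = -89*((⅑)*(6 - 1*(-4)*(-3 - 4))/(-4) + 55/23) = -89*((⅑)*(-¼)*(6 - 1*(-4)*(-7)) + 55/23) = -89*((⅑)*(-¼)*(6 - 28) + 55/23) = -89*((⅑)*(-¼)*(-22) + 55/23) = -89*(11/18 + 55/23) = -89*1243/414 = -110627/414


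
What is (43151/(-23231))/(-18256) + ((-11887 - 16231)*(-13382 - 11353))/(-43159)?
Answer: -294964581612123271/18303953564624 ≈ -16115.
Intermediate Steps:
(43151/(-23231))/(-18256) + ((-11887 - 16231)*(-13382 - 11353))/(-43159) = (43151*(-1/23231))*(-1/18256) - 28118*(-24735)*(-1/43159) = -43151/23231*(-1/18256) + 695498730*(-1/43159) = 43151/424105136 - 695498730/43159 = -294964581612123271/18303953564624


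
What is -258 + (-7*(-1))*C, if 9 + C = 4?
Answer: -293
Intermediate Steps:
C = -5 (C = -9 + 4 = -5)
-258 + (-7*(-1))*C = -258 - 7*(-1)*(-5) = -258 + 7*(-5) = -258 - 35 = -293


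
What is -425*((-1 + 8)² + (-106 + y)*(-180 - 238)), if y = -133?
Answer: -42479175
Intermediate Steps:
-425*((-1 + 8)² + (-106 + y)*(-180 - 238)) = -425*((-1 + 8)² + (-106 - 133)*(-180 - 238)) = -425*(7² - 239*(-418)) = -425*(49 + 99902) = -425*99951 = -42479175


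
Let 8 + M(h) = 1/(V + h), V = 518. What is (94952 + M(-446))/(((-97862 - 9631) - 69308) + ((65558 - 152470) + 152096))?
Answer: -6835969/8036424 ≈ -0.85062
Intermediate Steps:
M(h) = -8 + 1/(518 + h)
(94952 + M(-446))/(((-97862 - 9631) - 69308) + ((65558 - 152470) + 152096)) = (94952 + (-4143 - 8*(-446))/(518 - 446))/(((-97862 - 9631) - 69308) + ((65558 - 152470) + 152096)) = (94952 + (-4143 + 3568)/72)/((-107493 - 69308) + (-86912 + 152096)) = (94952 + (1/72)*(-575))/(-176801 + 65184) = (94952 - 575/72)/(-111617) = (6835969/72)*(-1/111617) = -6835969/8036424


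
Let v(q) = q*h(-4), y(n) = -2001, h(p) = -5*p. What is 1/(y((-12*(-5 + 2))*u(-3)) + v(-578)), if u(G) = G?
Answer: -1/13561 ≈ -7.3741e-5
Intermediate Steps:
v(q) = 20*q (v(q) = q*(-5*(-4)) = q*20 = 20*q)
1/(y((-12*(-5 + 2))*u(-3)) + v(-578)) = 1/(-2001 + 20*(-578)) = 1/(-2001 - 11560) = 1/(-13561) = -1/13561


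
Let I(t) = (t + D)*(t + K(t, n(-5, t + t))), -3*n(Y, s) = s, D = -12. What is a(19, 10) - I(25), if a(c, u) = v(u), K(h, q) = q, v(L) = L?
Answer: -295/3 ≈ -98.333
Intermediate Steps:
n(Y, s) = -s/3
a(c, u) = u
I(t) = t*(-12 + t)/3 (I(t) = (t - 12)*(t - (t + t)/3) = (-12 + t)*(t - 2*t/3) = (-12 + t)*(t/3) = t*(-12 + t)/3)
a(19, 10) - I(25) = 10 - 25*(-12 + 25)/3 = 10 - 25*13/3 = 10 - 1*325/3 = 10 - 325/3 = -295/3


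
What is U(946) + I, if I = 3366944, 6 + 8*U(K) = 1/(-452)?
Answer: 12174866791/3616 ≈ 3.3669e+6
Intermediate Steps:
U(K) = -2713/3616 (U(K) = -3/4 + (1/8)/(-452) = -3/4 + (1/8)*(-1/452) = -3/4 - 1/3616 = -2713/3616)
U(946) + I = -2713/3616 + 3366944 = 12174866791/3616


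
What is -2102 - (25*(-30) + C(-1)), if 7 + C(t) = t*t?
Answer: -1346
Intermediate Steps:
C(t) = -7 + t² (C(t) = -7 + t*t = -7 + t²)
-2102 - (25*(-30) + C(-1)) = -2102 - (25*(-30) + (-7 + (-1)²)) = -2102 - (-750 + (-7 + 1)) = -2102 - (-750 - 6) = -2102 - 1*(-756) = -2102 + 756 = -1346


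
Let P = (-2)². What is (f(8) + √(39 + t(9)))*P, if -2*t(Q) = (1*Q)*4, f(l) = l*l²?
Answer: 2048 + 4*√21 ≈ 2066.3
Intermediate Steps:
P = 4
f(l) = l³
t(Q) = -2*Q (t(Q) = -1*Q*4/2 = -Q*4/2 = -2*Q)
(f(8) + √(39 + t(9)))*P = (8³ + √(39 - 2*9))*4 = (512 + √(39 - 18))*4 = (512 + √21)*4 = 2048 + 4*√21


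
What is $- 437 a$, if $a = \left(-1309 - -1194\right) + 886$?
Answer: $-336927$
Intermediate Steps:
$a = 771$ ($a = \left(-1309 + 1194\right) + 886 = -115 + 886 = 771$)
$- 437 a = \left(-437\right) 771 = -336927$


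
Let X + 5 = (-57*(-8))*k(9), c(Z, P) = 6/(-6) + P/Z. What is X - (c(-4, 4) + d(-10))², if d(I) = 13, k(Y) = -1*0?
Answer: -126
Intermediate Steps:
k(Y) = 0
c(Z, P) = -1 + P/Z (c(Z, P) = 6*(-⅙) + P/Z = -1 + P/Z)
X = -5 (X = -5 - 57*(-8)*0 = -5 + 456*0 = -5 + 0 = -5)
X - (c(-4, 4) + d(-10))² = -5 - ((4 - 1*(-4))/(-4) + 13)² = -5 - (-(4 + 4)/4 + 13)² = -5 - (-¼*8 + 13)² = -5 - (-2 + 13)² = -5 - 1*11² = -5 - 1*121 = -5 - 121 = -126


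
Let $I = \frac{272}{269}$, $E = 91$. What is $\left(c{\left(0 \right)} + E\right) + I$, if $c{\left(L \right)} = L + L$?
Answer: $\frac{24751}{269} \approx 92.011$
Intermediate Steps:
$c{\left(L \right)} = 2 L$
$I = \frac{272}{269}$ ($I = 272 \cdot \frac{1}{269} = \frac{272}{269} \approx 1.0112$)
$\left(c{\left(0 \right)} + E\right) + I = \left(2 \cdot 0 + 91\right) + \frac{272}{269} = \left(0 + 91\right) + \frac{272}{269} = 91 + \frac{272}{269} = \frac{24751}{269}$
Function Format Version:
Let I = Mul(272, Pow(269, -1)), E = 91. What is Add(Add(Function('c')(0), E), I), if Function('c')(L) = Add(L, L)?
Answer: Rational(24751, 269) ≈ 92.011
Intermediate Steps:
Function('c')(L) = Mul(2, L)
I = Rational(272, 269) (I = Mul(272, Rational(1, 269)) = Rational(272, 269) ≈ 1.0112)
Add(Add(Function('c')(0), E), I) = Add(Add(Mul(2, 0), 91), Rational(272, 269)) = Add(Add(0, 91), Rational(272, 269)) = Add(91, Rational(272, 269)) = Rational(24751, 269)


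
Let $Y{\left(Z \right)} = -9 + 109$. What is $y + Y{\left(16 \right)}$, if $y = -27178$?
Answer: $-27078$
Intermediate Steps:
$Y{\left(Z \right)} = 100$
$y + Y{\left(16 \right)} = -27178 + 100 = -27078$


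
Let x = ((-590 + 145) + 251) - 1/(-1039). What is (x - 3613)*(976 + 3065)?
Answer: -15984062352/1039 ≈ -1.5384e+7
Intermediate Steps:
x = -201565/1039 (x = (-445 + 251) - 1*(-1/1039) = -194 + 1/1039 = -201565/1039 ≈ -194.00)
(x - 3613)*(976 + 3065) = (-201565/1039 - 3613)*(976 + 3065) = -3955472/1039*4041 = -15984062352/1039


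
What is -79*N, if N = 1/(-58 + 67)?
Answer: -79/9 ≈ -8.7778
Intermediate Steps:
N = 1/9 ≈ 0.11111
-79*N = -79*1/9 = -79/9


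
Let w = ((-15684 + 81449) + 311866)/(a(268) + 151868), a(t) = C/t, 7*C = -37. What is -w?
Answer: -708435756/284904331 ≈ -2.4866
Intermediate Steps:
C = -37/7 (C = (⅐)*(-37) = -37/7 ≈ -5.2857)
a(t) = -37/(7*t)
w = 708435756/284904331 (w = ((-15684 + 81449) + 311866)/(-37/7/268 + 151868) = (65765 + 311866)/(-37/7*1/268 + 151868) = 377631/(-37/1876 + 151868) = 377631/(284904331/1876) = 377631*(1876/284904331) = 708435756/284904331 ≈ 2.4866)
-w = -1*708435756/284904331 = -708435756/284904331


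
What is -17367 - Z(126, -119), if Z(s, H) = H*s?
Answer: -2373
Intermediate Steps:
-17367 - Z(126, -119) = -17367 - (-119)*126 = -17367 - 1*(-14994) = -17367 + 14994 = -2373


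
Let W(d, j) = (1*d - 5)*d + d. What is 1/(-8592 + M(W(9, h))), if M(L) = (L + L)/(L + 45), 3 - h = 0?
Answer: -1/8591 ≈ -0.00011640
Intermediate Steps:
h = 3 (h = 3 - 1*0 = 3 + 0 = 3)
W(d, j) = d + d*(-5 + d) (W(d, j) = (d - 5)*d + d = (-5 + d)*d + d = d*(-5 + d) + d = d + d*(-5 + d))
M(L) = 2*L/(45 + L) (M(L) = (2*L)/(45 + L) = 2*L/(45 + L))
1/(-8592 + M(W(9, h))) = 1/(-8592 + 2*(9*(-4 + 9))/(45 + 9*(-4 + 9))) = 1/(-8592 + 2*(9*5)/(45 + 9*5)) = 1/(-8592 + 2*45/(45 + 45)) = 1/(-8592 + 2*45/90) = 1/(-8592 + 2*45*(1/90)) = 1/(-8592 + 1) = 1/(-8591) = -1/8591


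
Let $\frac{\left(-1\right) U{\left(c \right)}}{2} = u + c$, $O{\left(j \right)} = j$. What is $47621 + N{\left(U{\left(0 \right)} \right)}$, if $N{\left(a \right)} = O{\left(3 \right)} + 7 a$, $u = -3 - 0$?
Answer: $47666$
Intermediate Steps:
$u = -3$ ($u = -3 + 0 = -3$)
$U{\left(c \right)} = 6 - 2 c$ ($U{\left(c \right)} = - 2 \left(-3 + c\right) = 6 - 2 c$)
$N{\left(a \right)} = 3 + 7 a$
$47621 + N{\left(U{\left(0 \right)} \right)} = 47621 + \left(3 + 7 \left(6 - 0\right)\right) = 47621 + \left(3 + 7 \left(6 + 0\right)\right) = 47621 + \left(3 + 7 \cdot 6\right) = 47621 + \left(3 + 42\right) = 47621 + 45 = 47666$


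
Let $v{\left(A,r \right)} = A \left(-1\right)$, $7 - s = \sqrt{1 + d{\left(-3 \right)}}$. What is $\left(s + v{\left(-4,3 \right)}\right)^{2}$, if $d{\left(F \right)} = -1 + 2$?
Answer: $\left(11 - \sqrt{2}\right)^{2} \approx 91.887$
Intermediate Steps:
$d{\left(F \right)} = 1$
$s = 7 - \sqrt{2}$ ($s = 7 - \sqrt{1 + 1} = 7 - \sqrt{2} \approx 5.5858$)
$v{\left(A,r \right)} = - A$
$\left(s + v{\left(-4,3 \right)}\right)^{2} = \left(\left(7 - \sqrt{2}\right) - -4\right)^{2} = \left(\left(7 - \sqrt{2}\right) + 4\right)^{2} = \left(11 - \sqrt{2}\right)^{2}$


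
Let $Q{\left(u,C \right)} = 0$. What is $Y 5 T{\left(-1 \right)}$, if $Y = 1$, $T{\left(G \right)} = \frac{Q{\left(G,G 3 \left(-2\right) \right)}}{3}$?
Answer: $0$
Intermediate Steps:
$T{\left(G \right)} = 0$ ($T{\left(G \right)} = \frac{0}{3} = 0 \cdot \frac{1}{3} = 0$)
$Y 5 T{\left(-1 \right)} = 1 \cdot 5 \cdot 0 = 5 \cdot 0 = 0$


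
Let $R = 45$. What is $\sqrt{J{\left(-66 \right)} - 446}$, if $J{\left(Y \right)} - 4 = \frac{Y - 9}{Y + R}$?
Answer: $\frac{3 i \sqrt{2387}}{7} \approx 20.939 i$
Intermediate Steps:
$J{\left(Y \right)} = 4 + \frac{-9 + Y}{45 + Y}$ ($J{\left(Y \right)} = 4 + \frac{Y - 9}{Y + 45} = 4 + \frac{-9 + Y}{45 + Y}$)
$\sqrt{J{\left(-66 \right)} - 446} = \sqrt{\frac{171 + 5 \left(-66\right)}{45 - 66} - 446} = \sqrt{\frac{171 - 330}{-21} - 446} = \sqrt{\left(- \frac{1}{21}\right) \left(-159\right) - 446} = \sqrt{\frac{53}{7} - 446} = \sqrt{- \frac{3069}{7}} = \frac{3 i \sqrt{2387}}{7}$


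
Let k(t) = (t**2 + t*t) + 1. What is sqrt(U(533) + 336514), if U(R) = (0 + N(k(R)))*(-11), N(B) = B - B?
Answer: sqrt(336514) ≈ 580.10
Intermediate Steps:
k(t) = 1 + 2*t**2 (k(t) = (t**2 + t**2) + 1 = 2*t**2 + 1 = 1 + 2*t**2)
N(B) = 0
U(R) = 0 (U(R) = (0 + 0)*(-11) = 0*(-11) = 0)
sqrt(U(533) + 336514) = sqrt(0 + 336514) = sqrt(336514)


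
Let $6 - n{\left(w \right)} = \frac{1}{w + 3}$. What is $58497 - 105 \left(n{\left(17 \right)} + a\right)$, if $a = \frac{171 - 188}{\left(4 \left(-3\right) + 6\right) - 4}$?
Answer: $\frac{230775}{4} \approx 57694.0$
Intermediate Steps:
$n{\left(w \right)} = 6 - \frac{1}{3 + w}$ ($n{\left(w \right)} = 6 - \frac{1}{w + 3} = 6 - \frac{1}{3 + w}$)
$a = \frac{17}{10}$ ($a = \frac{171 - 188}{\left(-12 + 6\right) - 4} = - \frac{17}{-6 - 4} = - \frac{17}{-10} = \left(-17\right) \left(- \frac{1}{10}\right) = \frac{17}{10} \approx 1.7$)
$58497 - 105 \left(n{\left(17 \right)} + a\right) = 58497 - 105 \left(\frac{17 + 6 \cdot 17}{3 + 17} + \frac{17}{10}\right) = 58497 - 105 \left(\frac{17 + 102}{20} + \frac{17}{10}\right) = 58497 - 105 \left(\frac{1}{20} \cdot 119 + \frac{17}{10}\right) = 58497 - 105 \left(\frac{119}{20} + \frac{17}{10}\right) = 58497 - 105 \cdot \frac{153}{20} = 58497 - \frac{3213}{4} = \frac{230775}{4}$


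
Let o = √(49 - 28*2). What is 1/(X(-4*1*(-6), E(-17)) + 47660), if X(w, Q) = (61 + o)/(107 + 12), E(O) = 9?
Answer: 674920519/32167057903208 - 119*I*√7/32167057903208 ≈ 2.0982e-5 - 9.7878e-12*I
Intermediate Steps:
o = I*√7 (o = √(49 - 56) = √(-7) = I*√7 ≈ 2.6458*I)
X(w, Q) = 61/119 + I*√7/119 (X(w, Q) = (61 + I*√7)/(107 + 12) = (61 + I*√7)/119 = (61 + I*√7)*(1/119) = 61/119 + I*√7/119)
1/(X(-4*1*(-6), E(-17)) + 47660) = 1/((61/119 + I*√7/119) + 47660) = 1/(5671601/119 + I*√7/119)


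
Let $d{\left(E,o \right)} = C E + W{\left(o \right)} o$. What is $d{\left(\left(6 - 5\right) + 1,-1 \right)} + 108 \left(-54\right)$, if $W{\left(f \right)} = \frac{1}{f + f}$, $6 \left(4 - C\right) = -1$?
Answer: $- \frac{34939}{6} \approx -5823.2$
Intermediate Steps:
$C = \frac{25}{6}$ ($C = 4 - - \frac{1}{6} = 4 + \frac{1}{6} = \frac{25}{6} \approx 4.1667$)
$W{\left(f \right)} = \frac{1}{2 f}$
$d{\left(E,o \right)} = \frac{1}{2} + \frac{25 E}{6}$ ($d{\left(E,o \right)} = \frac{25 E}{6} + \frac{1}{2 o} o = \frac{25 E}{6} + \frac{1}{2} = \frac{1}{2} + \frac{25 E}{6}$)
$d{\left(\left(6 - 5\right) + 1,-1 \right)} + 108 \left(-54\right) = \left(\frac{1}{2} + \frac{25 \left(\left(6 - 5\right) + 1\right)}{6}\right) + 108 \left(-54\right) = \left(\frac{1}{2} + \frac{25 \left(1 + 1\right)}{6}\right) - 5832 = \left(\frac{1}{2} + \frac{25}{6} \cdot 2\right) - 5832 = \left(\frac{1}{2} + \frac{25}{3}\right) - 5832 = \frac{53}{6} - 5832 = - \frac{34939}{6}$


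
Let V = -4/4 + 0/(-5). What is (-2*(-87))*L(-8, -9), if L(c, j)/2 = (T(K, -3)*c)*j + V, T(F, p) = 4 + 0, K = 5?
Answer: 99876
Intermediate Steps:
T(F, p) = 4
V = -1 (V = -4*¼ + 0*(-⅕) = -1 + 0 = -1)
L(c, j) = -2 + 8*c*j (L(c, j) = 2*((4*c)*j - 1) = 2*(4*c*j - 1) = 2*(-1 + 4*c*j) = -2 + 8*c*j)
(-2*(-87))*L(-8, -9) = (-2*(-87))*(-2 + 8*(-8)*(-9)) = 174*(-2 + 576) = 174*574 = 99876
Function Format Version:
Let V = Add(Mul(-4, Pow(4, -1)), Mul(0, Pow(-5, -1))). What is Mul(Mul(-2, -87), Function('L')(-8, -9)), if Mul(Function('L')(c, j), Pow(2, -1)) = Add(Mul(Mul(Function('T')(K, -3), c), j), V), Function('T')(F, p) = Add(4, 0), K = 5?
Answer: 99876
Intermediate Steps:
Function('T')(F, p) = 4
V = -1 (V = Add(Mul(-4, Rational(1, 4)), Mul(0, Rational(-1, 5))) = Add(-1, 0) = -1)
Function('L')(c, j) = Add(-2, Mul(8, c, j)) (Function('L')(c, j) = Mul(2, Add(Mul(Mul(4, c), j), -1)) = Mul(2, Add(Mul(4, c, j), -1)) = Mul(2, Add(-1, Mul(4, c, j))) = Add(-2, Mul(8, c, j)))
Mul(Mul(-2, -87), Function('L')(-8, -9)) = Mul(Mul(-2, -87), Add(-2, Mul(8, -8, -9))) = Mul(174, Add(-2, 576)) = Mul(174, 574) = 99876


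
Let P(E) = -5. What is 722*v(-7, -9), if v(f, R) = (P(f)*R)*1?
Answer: 32490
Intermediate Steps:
v(f, R) = -5*R (v(f, R) = -5*R*1 = -5*R)
722*v(-7, -9) = 722*(-5*(-9)) = 722*45 = 32490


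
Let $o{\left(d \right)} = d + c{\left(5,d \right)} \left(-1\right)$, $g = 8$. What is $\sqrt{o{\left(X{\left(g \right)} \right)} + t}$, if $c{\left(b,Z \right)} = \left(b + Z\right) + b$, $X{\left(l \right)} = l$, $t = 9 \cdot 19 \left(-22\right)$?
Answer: $2 i \sqrt{943} \approx 61.417 i$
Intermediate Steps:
$t = -3762$ ($t = 171 \left(-22\right) = -3762$)
$c{\left(b,Z \right)} = Z + 2 b$ ($c{\left(b,Z \right)} = \left(Z + b\right) + b = Z + 2 b$)
$o{\left(d \right)} = -10$ ($o{\left(d \right)} = d + \left(d + 2 \cdot 5\right) \left(-1\right) = d + \left(d + 10\right) \left(-1\right) = d + \left(10 + d\right) \left(-1\right) = d - \left(10 + d\right) = -10$)
$\sqrt{o{\left(X{\left(g \right)} \right)} + t} = \sqrt{-10 - 3762} = \sqrt{-3772} = 2 i \sqrt{943}$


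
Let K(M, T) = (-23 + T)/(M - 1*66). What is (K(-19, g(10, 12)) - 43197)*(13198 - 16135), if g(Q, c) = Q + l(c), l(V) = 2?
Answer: 10783882758/85 ≈ 1.2687e+8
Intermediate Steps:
g(Q, c) = 2 + Q (g(Q, c) = Q + 2 = 2 + Q)
K(M, T) = (-23 + T)/(-66 + M) (K(M, T) = (-23 + T)/(M - 66) = (-23 + T)/(-66 + M))
(K(-19, g(10, 12)) - 43197)*(13198 - 16135) = ((-23 + (2 + 10))/(-66 - 19) - 43197)*(13198 - 16135) = ((-23 + 12)/(-85) - 43197)*(-2937) = (-1/85*(-11) - 43197)*(-2937) = (11/85 - 43197)*(-2937) = -3671734/85*(-2937) = 10783882758/85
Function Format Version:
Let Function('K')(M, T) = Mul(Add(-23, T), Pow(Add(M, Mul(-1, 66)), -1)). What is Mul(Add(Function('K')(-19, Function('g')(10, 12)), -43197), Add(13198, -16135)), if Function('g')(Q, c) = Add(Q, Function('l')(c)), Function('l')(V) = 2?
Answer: Rational(10783882758, 85) ≈ 1.2687e+8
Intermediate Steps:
Function('g')(Q, c) = Add(2, Q) (Function('g')(Q, c) = Add(Q, 2) = Add(2, Q))
Function('K')(M, T) = Mul(Pow(Add(-66, M), -1), Add(-23, T)) (Function('K')(M, T) = Mul(Add(-23, T), Pow(Add(M, -66), -1)) = Mul(Add(-23, T), Pow(Add(-66, M), -1)) = Mul(Pow(Add(-66, M), -1), Add(-23, T)))
Mul(Add(Function('K')(-19, Function('g')(10, 12)), -43197), Add(13198, -16135)) = Mul(Add(Mul(Pow(Add(-66, -19), -1), Add(-23, Add(2, 10))), -43197), Add(13198, -16135)) = Mul(Add(Mul(Pow(-85, -1), Add(-23, 12)), -43197), -2937) = Mul(Add(Mul(Rational(-1, 85), -11), -43197), -2937) = Mul(Add(Rational(11, 85), -43197), -2937) = Mul(Rational(-3671734, 85), -2937) = Rational(10783882758, 85)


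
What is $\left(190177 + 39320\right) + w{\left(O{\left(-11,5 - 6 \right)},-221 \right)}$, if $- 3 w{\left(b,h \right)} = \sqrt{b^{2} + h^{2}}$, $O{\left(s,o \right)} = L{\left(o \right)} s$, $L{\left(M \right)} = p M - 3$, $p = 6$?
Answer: $229497 - \frac{\sqrt{58642}}{3} \approx 2.2942 \cdot 10^{5}$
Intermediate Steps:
$L{\left(M \right)} = -3 + 6 M$ ($L{\left(M \right)} = 6 M - 3 = -3 + 6 M$)
$O{\left(s,o \right)} = s \left(-3 + 6 o\right)$ ($O{\left(s,o \right)} = \left(-3 + 6 o\right) s = s \left(-3 + 6 o\right)$)
$w{\left(b,h \right)} = - \frac{\sqrt{b^{2} + h^{2}}}{3}$
$\left(190177 + 39320\right) + w{\left(O{\left(-11,5 - 6 \right)},-221 \right)} = \left(190177 + 39320\right) - \frac{\sqrt{\left(3 \left(-11\right) \left(-1 + 2 \left(5 - 6\right)\right)\right)^{2} + \left(-221\right)^{2}}}{3} = 229497 - \frac{\sqrt{\left(3 \left(-11\right) \left(-1 + 2 \left(-1\right)\right)\right)^{2} + 48841}}{3} = 229497 - \frac{\sqrt{\left(3 \left(-11\right) \left(-1 - 2\right)\right)^{2} + 48841}}{3} = 229497 - \frac{\sqrt{\left(3 \left(-11\right) \left(-3\right)\right)^{2} + 48841}}{3} = 229497 - \frac{\sqrt{99^{2} + 48841}}{3} = 229497 - \frac{\sqrt{9801 + 48841}}{3} = 229497 - \frac{\sqrt{58642}}{3}$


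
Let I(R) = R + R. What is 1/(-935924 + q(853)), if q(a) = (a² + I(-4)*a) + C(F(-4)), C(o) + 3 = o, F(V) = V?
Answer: -1/215146 ≈ -4.6480e-6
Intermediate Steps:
I(R) = 2*R
C(o) = -3 + o
q(a) = -7 + a² - 8*a (q(a) = (a² + (2*(-4))*a) + (-3 - 4) = (a² - 8*a) - 7 = -7 + a² - 8*a)
1/(-935924 + q(853)) = 1/(-935924 + (-7 + 853² - 8*853)) = 1/(-935924 + (-7 + 727609 - 6824)) = 1/(-935924 + 720778) = 1/(-215146) = -1/215146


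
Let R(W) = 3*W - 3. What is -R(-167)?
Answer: 504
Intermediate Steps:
R(W) = -3 + 3*W
-R(-167) = -(-3 + 3*(-167)) = -(-3 - 501) = -1*(-504) = 504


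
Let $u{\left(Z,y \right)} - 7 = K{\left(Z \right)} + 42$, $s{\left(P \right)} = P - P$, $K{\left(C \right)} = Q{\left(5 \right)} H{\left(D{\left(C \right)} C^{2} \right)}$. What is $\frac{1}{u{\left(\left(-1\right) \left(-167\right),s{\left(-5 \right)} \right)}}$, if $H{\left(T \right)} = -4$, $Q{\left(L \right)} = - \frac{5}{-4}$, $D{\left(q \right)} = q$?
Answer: $\frac{1}{44} \approx 0.022727$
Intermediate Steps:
$Q{\left(L \right)} = \frac{5}{4}$ ($Q{\left(L \right)} = \left(-5\right) \left(- \frac{1}{4}\right) = \frac{5}{4}$)
$K{\left(C \right)} = -5$ ($K{\left(C \right)} = \frac{5}{4} \left(-4\right) = -5$)
$s{\left(P \right)} = 0$
$u{\left(Z,y \right)} = 44$ ($u{\left(Z,y \right)} = 7 + \left(-5 + 42\right) = 7 + 37 = 44$)
$\frac{1}{u{\left(\left(-1\right) \left(-167\right),s{\left(-5 \right)} \right)}} = \frac{1}{44}$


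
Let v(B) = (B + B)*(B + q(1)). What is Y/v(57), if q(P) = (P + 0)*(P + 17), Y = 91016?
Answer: 45508/4275 ≈ 10.645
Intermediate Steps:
q(P) = P*(17 + P)
v(B) = 2*B*(18 + B) (v(B) = (B + B)*(B + 1*(17 + 1)) = (2*B)*(B + 1*18) = (2*B)*(B + 18) = (2*B)*(18 + B) = 2*B*(18 + B))
Y/v(57) = 91016/((2*57*(18 + 57))) = 91016/((2*57*75)) = 91016/8550 = 91016*(1/8550) = 45508/4275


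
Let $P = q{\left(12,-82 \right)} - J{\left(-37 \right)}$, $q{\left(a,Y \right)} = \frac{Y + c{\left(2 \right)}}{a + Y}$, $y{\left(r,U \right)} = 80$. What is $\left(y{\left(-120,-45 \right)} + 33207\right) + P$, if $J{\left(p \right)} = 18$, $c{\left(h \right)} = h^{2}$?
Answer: $\frac{1164454}{35} \approx 33270.0$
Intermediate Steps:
$q{\left(a,Y \right)} = \frac{4 + Y}{Y + a}$ ($q{\left(a,Y \right)} = \frac{Y + 2^{2}}{a + Y} = \frac{Y + 4}{Y + a} = \frac{4 + Y}{Y + a}$)
$P = - \frac{591}{35}$ ($P = \frac{4 - 82}{-82 + 12} - 18 = \frac{1}{-70} \left(-78\right) - 18 = \left(- \frac{1}{70}\right) \left(-78\right) - 18 = \frac{39}{35} - 18 = - \frac{591}{35} \approx -16.886$)
$\left(y{\left(-120,-45 \right)} + 33207\right) + P = \left(80 + 33207\right) - \frac{591}{35} = 33287 - \frac{591}{35} = \frac{1164454}{35}$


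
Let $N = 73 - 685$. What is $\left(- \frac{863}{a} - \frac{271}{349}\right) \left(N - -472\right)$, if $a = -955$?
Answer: $- \frac{1186696}{66659} \approx -17.802$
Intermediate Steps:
$N = -612$
$\left(- \frac{863}{a} - \frac{271}{349}\right) \left(N - -472\right) = \left(- \frac{863}{-955} - \frac{271}{349}\right) \left(-612 - -472\right) = \left(\left(-863\right) \left(- \frac{1}{955}\right) - \frac{271}{349}\right) \left(-612 + 472\right) = \left(\frac{863}{955} - \frac{271}{349}\right) \left(-140\right) = \frac{42382}{333295} \left(-140\right) = - \frac{1186696}{66659}$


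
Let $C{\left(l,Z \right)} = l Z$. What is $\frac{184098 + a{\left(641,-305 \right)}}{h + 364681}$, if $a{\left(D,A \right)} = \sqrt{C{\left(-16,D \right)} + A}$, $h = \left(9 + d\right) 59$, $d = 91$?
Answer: $\frac{61366}{123527} + \frac{i \sqrt{10561}}{370581} \approx 0.49678 + 0.00027731 i$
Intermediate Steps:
$C{\left(l,Z \right)} = Z l$
$h = 5900$ ($h = \left(9 + 91\right) 59 = 100 \cdot 59 = 5900$)
$a{\left(D,A \right)} = \sqrt{A - 16 D}$ ($a{\left(D,A \right)} = \sqrt{D \left(-16\right) + A} = \sqrt{- 16 D + A} = \sqrt{A - 16 D}$)
$\frac{184098 + a{\left(641,-305 \right)}}{h + 364681} = \frac{184098 + \sqrt{-305 - 10256}}{5900 + 364681} = \frac{184098 + \sqrt{-305 - 10256}}{370581} = \left(184098 + \sqrt{-10561}\right) \frac{1}{370581} = \left(184098 + i \sqrt{10561}\right) \frac{1}{370581} = \frac{61366}{123527} + \frac{i \sqrt{10561}}{370581}$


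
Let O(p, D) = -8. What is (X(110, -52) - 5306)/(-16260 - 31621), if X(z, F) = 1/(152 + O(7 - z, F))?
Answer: 764063/6894864 ≈ 0.11082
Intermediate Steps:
X(z, F) = 1/144 (X(z, F) = 1/(152 - 8) = 1/144)
(X(110, -52) - 5306)/(-16260 - 31621) = (1/144 - 5306)/(-16260 - 31621) = -764063/144/(-47881) = -764063/144*(-1/47881) = 764063/6894864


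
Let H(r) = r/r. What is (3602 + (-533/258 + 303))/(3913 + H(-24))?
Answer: 1006957/1009812 ≈ 0.99717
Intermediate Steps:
H(r) = 1
(3602 + (-533/258 + 303))/(3913 + H(-24)) = (3602 + (-533/258 + 303))/(3913 + 1) = (3602 + (-533*1/258 + 303))/3914 = (3602 + (-533/258 + 303))*(1/3914) = (3602 + 77641/258)*(1/3914) = (1006957/258)*(1/3914) = 1006957/1009812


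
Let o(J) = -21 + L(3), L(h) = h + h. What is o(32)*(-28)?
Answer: 420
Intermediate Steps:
L(h) = 2*h
o(J) = -15 (o(J) = -21 + 2*3 = -21 + 6 = -15)
o(32)*(-28) = -15*(-28) = 420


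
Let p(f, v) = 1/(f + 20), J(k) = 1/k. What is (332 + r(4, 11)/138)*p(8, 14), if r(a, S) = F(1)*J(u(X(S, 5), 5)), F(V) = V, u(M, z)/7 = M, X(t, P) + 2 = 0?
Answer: 641423/54096 ≈ 11.857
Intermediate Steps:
X(t, P) = -2 (X(t, P) = -2 + 0 = -2)
u(M, z) = 7*M
p(f, v) = 1/(20 + f)
r(a, S) = -1/14 (r(a, S) = 1/(7*(-2)) = 1/(-14) = 1*(-1/14) = -1/14)
(332 + r(4, 11)/138)*p(8, 14) = (332 - 1/14/138)/(20 + 8) = (332 - 1/14*1/138)/28 = (332 - 1/1932)*(1/28) = (641423/1932)*(1/28) = 641423/54096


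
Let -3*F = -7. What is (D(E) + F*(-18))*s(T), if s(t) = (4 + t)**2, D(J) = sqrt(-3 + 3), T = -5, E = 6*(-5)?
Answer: -42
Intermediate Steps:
F = 7/3 (F = -1/3*(-7) = 7/3 ≈ 2.3333)
E = -30
D(J) = 0 (D(J) = sqrt(0) = 0)
(D(E) + F*(-18))*s(T) = (0 + (7/3)*(-18))*(4 - 5)**2 = (0 - 42)*(-1)**2 = -42*1 = -42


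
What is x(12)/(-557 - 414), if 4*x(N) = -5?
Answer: 5/3884 ≈ 0.0012873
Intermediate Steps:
x(N) = -5/4 (x(N) = (1/4)*(-5) = -5/4)
x(12)/(-557 - 414) = -5/4/(-557 - 414) = -5/4/(-971) = -1/971*(-5/4) = 5/3884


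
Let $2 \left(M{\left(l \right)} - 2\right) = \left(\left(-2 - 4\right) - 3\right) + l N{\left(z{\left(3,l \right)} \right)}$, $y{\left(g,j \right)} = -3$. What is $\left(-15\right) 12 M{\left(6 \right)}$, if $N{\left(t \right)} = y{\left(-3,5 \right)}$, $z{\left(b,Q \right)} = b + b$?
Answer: $2070$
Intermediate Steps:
$z{\left(b,Q \right)} = 2 b$
$N{\left(t \right)} = -3$
$M{\left(l \right)} = - \frac{5}{2} - \frac{3 l}{2}$ ($M{\left(l \right)} = 2 + \frac{\left(\left(-2 - 4\right) - 3\right) + l \left(-3\right)}{2} = 2 + \frac{\left(-6 - 3\right) - 3 l}{2} = 2 + \frac{-9 - 3 l}{2} = 2 - \left(\frac{9}{2} + \frac{3 l}{2}\right) = - \frac{5}{2} - \frac{3 l}{2}$)
$\left(-15\right) 12 M{\left(6 \right)} = \left(-15\right) 12 \left(- \frac{5}{2} - 9\right) = - 180 \left(- \frac{5}{2} - 9\right) = \left(-180\right) \left(- \frac{23}{2}\right) = 2070$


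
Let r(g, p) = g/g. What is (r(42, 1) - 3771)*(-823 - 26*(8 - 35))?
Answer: 456170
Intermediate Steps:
r(g, p) = 1
(r(42, 1) - 3771)*(-823 - 26*(8 - 35)) = (1 - 3771)*(-823 - 26*(8 - 35)) = -3770*(-823 - 26*(-27)) = -3770*(-823 + 702) = -3770*(-121) = 456170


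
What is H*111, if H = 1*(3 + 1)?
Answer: 444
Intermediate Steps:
H = 4 (H = 1*4 = 4)
H*111 = 4*111 = 444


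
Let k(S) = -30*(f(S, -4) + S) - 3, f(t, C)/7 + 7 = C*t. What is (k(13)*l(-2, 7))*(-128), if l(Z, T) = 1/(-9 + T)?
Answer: 767808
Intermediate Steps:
f(t, C) = -49 + 7*C*t (f(t, C) = -49 + 7*(C*t) = -49 + 7*C*t)
k(S) = 1467 + 810*S (k(S) = -30*((-49 + 7*(-4)*S) + S) - 3 = -30*((-49 - 28*S) + S) - 3 = -30*(-49 - 27*S) - 3 = -5*(-294 - 162*S) - 3 = (1470 + 810*S) - 3 = 1467 + 810*S)
(k(13)*l(-2, 7))*(-128) = ((1467 + 810*13)/(-9 + 7))*(-128) = ((1467 + 10530)/(-2))*(-128) = (11997*(-1/2))*(-128) = -11997/2*(-128) = 767808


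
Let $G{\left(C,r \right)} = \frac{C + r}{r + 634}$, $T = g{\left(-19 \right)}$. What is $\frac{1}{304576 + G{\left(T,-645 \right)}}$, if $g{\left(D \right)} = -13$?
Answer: $\frac{11}{3350994} \approx 3.2826 \cdot 10^{-6}$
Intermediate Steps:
$T = -13$
$G{\left(C,r \right)} = \frac{C + r}{634 + r}$
$\frac{1}{304576 + G{\left(T,-645 \right)}} = \frac{1}{304576 + \frac{-13 - 645}{634 - 645}} = \frac{1}{304576 + \frac{1}{-11} \left(-658\right)} = \frac{1}{304576 - - \frac{658}{11}} = \frac{1}{304576 + \frac{658}{11}} = \frac{1}{\frac{3350994}{11}} = \frac{11}{3350994}$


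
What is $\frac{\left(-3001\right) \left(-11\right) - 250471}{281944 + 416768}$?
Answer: $- \frac{54365}{174678} \approx -0.31123$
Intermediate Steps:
$\frac{\left(-3001\right) \left(-11\right) - 250471}{281944 + 416768} = \frac{33011 - 250471}{698712} = \left(-217460\right) \frac{1}{698712} = - \frac{54365}{174678}$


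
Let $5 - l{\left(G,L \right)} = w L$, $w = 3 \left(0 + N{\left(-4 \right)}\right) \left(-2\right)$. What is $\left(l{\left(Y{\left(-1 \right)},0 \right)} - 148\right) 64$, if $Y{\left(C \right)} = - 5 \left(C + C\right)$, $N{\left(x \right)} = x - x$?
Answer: $-9152$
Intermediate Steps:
$N{\left(x \right)} = 0$
$Y{\left(C \right)} = - 10 C$ ($Y{\left(C \right)} = - 5 \cdot 2 C = - 10 C$)
$w = 0$ ($w = 3 \left(0 + 0\right) \left(-2\right) = 3 \cdot 0 \left(-2\right) = 3 \cdot 0 = 0$)
$l{\left(G,L \right)} = 5$ ($l{\left(G,L \right)} = 5 - 0 L = 5 - 0 = 5 + 0 = 5$)
$\left(l{\left(Y{\left(-1 \right)},0 \right)} - 148\right) 64 = \left(5 - 148\right) 64 = \left(-143\right) 64 = -9152$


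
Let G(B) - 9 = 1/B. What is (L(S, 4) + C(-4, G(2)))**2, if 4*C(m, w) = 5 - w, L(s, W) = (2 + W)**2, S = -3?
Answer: 77841/64 ≈ 1216.3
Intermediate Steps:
G(B) = 9 + 1/B
C(m, w) = 5/4 - w/4 (C(m, w) = (5 - w)/4 = 5/4 - w/4)
(L(S, 4) + C(-4, G(2)))**2 = ((2 + 4)**2 + (5/4 - (9 + 1/2)/4))**2 = (6**2 + (5/4 - (9 + 1/2)/4))**2 = (36 + (5/4 - 1/4*19/2))**2 = (36 + (5/4 - 19/8))**2 = (36 - 9/8)**2 = (279/8)**2 = 77841/64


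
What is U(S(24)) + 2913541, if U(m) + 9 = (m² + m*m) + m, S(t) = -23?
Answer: 2914567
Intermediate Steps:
U(m) = -9 + m + 2*m² (U(m) = -9 + ((m² + m*m) + m) = -9 + ((m² + m²) + m) = -9 + (2*m² + m) = -9 + (m + 2*m²) = -9 + m + 2*m²)
U(S(24)) + 2913541 = (-9 - 23 + 2*(-23)²) + 2913541 = (-9 - 23 + 2*529) + 2913541 = (-9 - 23 + 1058) + 2913541 = 1026 + 2913541 = 2914567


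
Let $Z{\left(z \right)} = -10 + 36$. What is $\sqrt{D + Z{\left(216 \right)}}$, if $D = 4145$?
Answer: $\sqrt{4171} \approx 64.583$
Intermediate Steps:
$Z{\left(z \right)} = 26$
$\sqrt{D + Z{\left(216 \right)}} = \sqrt{4145 + 26} = \sqrt{4171}$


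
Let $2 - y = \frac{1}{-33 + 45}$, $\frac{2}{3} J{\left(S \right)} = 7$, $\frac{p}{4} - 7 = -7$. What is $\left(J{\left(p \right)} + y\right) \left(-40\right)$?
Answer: $- \frac{1490}{3} \approx -496.67$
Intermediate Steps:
$p = 0$ ($p = 28 + 4 \left(-7\right) = 28 - 28 = 0$)
$J{\left(S \right)} = \frac{21}{2}$ ($J{\left(S \right)} = \frac{3}{2} \cdot 7 = \frac{21}{2}$)
$y = \frac{23}{12}$ ($y = 2 - \frac{1}{-33 + 45} = 2 - \frac{1}{12} = \frac{23}{12} \approx 1.9167$)
$\left(J{\left(p \right)} + y\right) \left(-40\right) = \left(\frac{21}{2} + \frac{23}{12}\right) \left(-40\right) = \frac{149}{12} \left(-40\right) = - \frac{1490}{3}$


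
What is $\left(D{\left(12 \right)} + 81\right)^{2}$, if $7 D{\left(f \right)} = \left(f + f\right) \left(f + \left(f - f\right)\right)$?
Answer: $\frac{731025}{49} \approx 14919.0$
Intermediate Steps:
$D{\left(f \right)} = \frac{2 f^{2}}{7}$ ($D{\left(f \right)} = \frac{\left(f + f\right) \left(f + \left(f - f\right)\right)}{7} = \frac{2 f \left(f + 0\right)}{7} = \frac{2 f f}{7} = \frac{2 f^{2}}{7}$)
$\left(D{\left(12 \right)} + 81\right)^{2} = \left(\frac{2 \cdot 12^{2}}{7} + 81\right)^{2} = \left(\frac{2}{7} \cdot 144 + 81\right)^{2} = \left(\frac{288}{7} + 81\right)^{2} = \left(\frac{855}{7}\right)^{2} = \frac{731025}{49}$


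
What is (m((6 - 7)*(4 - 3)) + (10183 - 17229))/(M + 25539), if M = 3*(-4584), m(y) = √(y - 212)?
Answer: -7046/11787 + I*√213/11787 ≈ -0.59778 + 0.0012382*I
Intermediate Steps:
m(y) = √(-212 + y)
M = -13752
(m((6 - 7)*(4 - 3)) + (10183 - 17229))/(M + 25539) = (√(-212 + (6 - 7)*(4 - 3)) + (10183 - 17229))/(-13752 + 25539) = (√(-212 - 1*1) - 7046)/11787 = (√(-212 - 1) - 7046)*(1/11787) = (√(-213) - 7046)*(1/11787) = (I*√213 - 7046)*(1/11787) = (-7046 + I*√213)*(1/11787) = -7046/11787 + I*√213/11787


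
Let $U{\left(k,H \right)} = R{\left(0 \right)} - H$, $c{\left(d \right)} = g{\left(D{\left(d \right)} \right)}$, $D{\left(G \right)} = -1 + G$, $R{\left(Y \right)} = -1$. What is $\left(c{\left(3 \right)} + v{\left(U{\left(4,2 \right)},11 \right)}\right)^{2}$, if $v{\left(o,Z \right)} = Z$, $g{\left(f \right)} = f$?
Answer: $169$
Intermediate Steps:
$c{\left(d \right)} = -1 + d$
$U{\left(k,H \right)} = -1 - H$
$\left(c{\left(3 \right)} + v{\left(U{\left(4,2 \right)},11 \right)}\right)^{2} = \left(\left(-1 + 3\right) + 11\right)^{2} = \left(2 + 11\right)^{2} = 13^{2} = 169$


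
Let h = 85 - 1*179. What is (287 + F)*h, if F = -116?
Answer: -16074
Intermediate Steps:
h = -94 (h = 85 - 179 = -94)
(287 + F)*h = (287 - 116)*(-94) = 171*(-94) = -16074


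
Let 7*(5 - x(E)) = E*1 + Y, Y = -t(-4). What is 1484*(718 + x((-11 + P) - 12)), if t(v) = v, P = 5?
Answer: 1075900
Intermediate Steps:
Y = 4 (Y = -1*(-4) = 4)
x(E) = 31/7 - E/7 (x(E) = 5 - (E*1 + 4)/7 = 5 - (E + 4)/7 = 5 - (4 + E)/7 = 5 + (-4/7 - E/7) = 31/7 - E/7)
1484*(718 + x((-11 + P) - 12)) = 1484*(718 + (31/7 - ((-11 + 5) - 12)/7)) = 1484*(718 + (31/7 - (-6 - 12)/7)) = 1484*(718 + (31/7 - ⅐*(-18))) = 1484*(718 + (31/7 + 18/7)) = 1484*(718 + 7) = 1484*725 = 1075900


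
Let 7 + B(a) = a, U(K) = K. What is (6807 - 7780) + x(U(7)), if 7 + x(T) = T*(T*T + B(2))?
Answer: -672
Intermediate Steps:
B(a) = -7 + a
x(T) = -7 + T*(-5 + T**2) (x(T) = -7 + T*(T*T + (-7 + 2)) = -7 + T*(T**2 - 5) = -7 + T*(-5 + T**2))
(6807 - 7780) + x(U(7)) = (6807 - 7780) + (-7 + 7**3 - 5*7) = -973 + (-7 + 343 - 35) = -973 + 301 = -672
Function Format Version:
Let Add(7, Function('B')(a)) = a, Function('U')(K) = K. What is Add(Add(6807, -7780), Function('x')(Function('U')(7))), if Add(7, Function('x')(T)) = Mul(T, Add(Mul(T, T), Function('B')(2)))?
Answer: -672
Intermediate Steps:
Function('B')(a) = Add(-7, a)
Function('x')(T) = Add(-7, Mul(T, Add(-5, Pow(T, 2)))) (Function('x')(T) = Add(-7, Mul(T, Add(Mul(T, T), Add(-7, 2)))) = Add(-7, Mul(T, Add(Pow(T, 2), -5))) = Add(-7, Mul(T, Add(-5, Pow(T, 2)))))
Add(Add(6807, -7780), Function('x')(Function('U')(7))) = Add(Add(6807, -7780), Add(-7, Pow(7, 3), Mul(-5, 7))) = Add(-973, Add(-7, 343, -35)) = Add(-973, 301) = -672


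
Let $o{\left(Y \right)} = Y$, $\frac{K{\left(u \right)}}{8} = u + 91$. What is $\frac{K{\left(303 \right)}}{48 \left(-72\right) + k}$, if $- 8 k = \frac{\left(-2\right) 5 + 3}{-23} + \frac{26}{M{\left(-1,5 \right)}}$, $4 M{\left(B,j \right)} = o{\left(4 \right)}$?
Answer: $- \frac{579968}{636509} \approx -0.91117$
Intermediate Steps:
$K{\left(u \right)} = 728 + 8 u$ ($K{\left(u \right)} = 8 \left(u + 91\right) = 8 \left(91 + u\right) = 728 + 8 u$)
$M{\left(B,j \right)} = 1$ ($M{\left(B,j \right)} = \frac{1}{4} \cdot 4 = 1$)
$k = - \frac{605}{184}$ ($k = - \frac{\frac{\left(-2\right) 5 + 3}{-23} + \frac{26}{1}}{8} = - \frac{\left(-10 + 3\right) \left(- \frac{1}{23}\right) + 26 \cdot 1}{8} = - \frac{\left(-7\right) \left(- \frac{1}{23}\right) + 26}{8} = - \frac{\frac{7}{23} + 26}{8} = \left(- \frac{1}{8}\right) \frac{605}{23} = - \frac{605}{184} \approx -3.288$)
$\frac{K{\left(303 \right)}}{48 \left(-72\right) + k} = \frac{728 + 8 \cdot 303}{48 \left(-72\right) - \frac{605}{184}} = \frac{728 + 2424}{-3456 - \frac{605}{184}} = \frac{3152}{- \frac{636509}{184}} = 3152 \left(- \frac{184}{636509}\right) = - \frac{579968}{636509}$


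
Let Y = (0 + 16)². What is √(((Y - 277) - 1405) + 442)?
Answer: 2*I*√246 ≈ 31.369*I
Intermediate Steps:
Y = 256 (Y = 16² = 256)
√(((Y - 277) - 1405) + 442) = √(((256 - 277) - 1405) + 442) = √((-21 - 1405) + 442) = √(-1426 + 442) = √(-984) = 2*I*√246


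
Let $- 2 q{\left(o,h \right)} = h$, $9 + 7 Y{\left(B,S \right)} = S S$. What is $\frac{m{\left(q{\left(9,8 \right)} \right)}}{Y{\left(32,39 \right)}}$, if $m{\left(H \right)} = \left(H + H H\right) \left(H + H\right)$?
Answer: $- \frac{4}{9} \approx -0.44444$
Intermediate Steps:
$Y{\left(B,S \right)} = - \frac{9}{7} + \frac{S^{2}}{7}$ ($Y{\left(B,S \right)} = - \frac{9}{7} + \frac{S S}{7} = - \frac{9}{7} + \frac{S^{2}}{7}$)
$q{\left(o,h \right)} = - \frac{h}{2}$
$m{\left(H \right)} = 2 H \left(H + H^{2}\right)$ ($m{\left(H \right)} = \left(H + H^{2}\right) 2 H = 2 H \left(H + H^{2}\right)$)
$\frac{m{\left(q{\left(9,8 \right)} \right)}}{Y{\left(32,39 \right)}} = \frac{2 \left(\left(- \frac{1}{2}\right) 8\right)^{2} \left(1 - 4\right)}{- \frac{9}{7} + \frac{39^{2}}{7}} = \frac{2 \left(-4\right)^{2} \left(1 - 4\right)}{- \frac{9}{7} + \frac{1}{7} \cdot 1521} = \frac{2 \cdot 16 \left(-3\right)}{- \frac{9}{7} + \frac{1521}{7}} = - \frac{96}{216} = \left(-96\right) \frac{1}{216} = - \frac{4}{9}$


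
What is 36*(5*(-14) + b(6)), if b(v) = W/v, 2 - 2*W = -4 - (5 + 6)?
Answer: -2469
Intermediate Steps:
W = 17/2 (W = 1 - (-4 - (5 + 6))/2 = 1 - (-4 - 1*11)/2 = 1 - (-4 - 11)/2 = 1 - ½*(-15) = 1 + 15/2 = 17/2 ≈ 8.5000)
b(v) = 17/(2*v)
36*(5*(-14) + b(6)) = 36*(5*(-14) + (17/2)/6) = 36*(-70 + (17/2)*(⅙)) = 36*(-70 + 17/12) = 36*(-823/12) = -2469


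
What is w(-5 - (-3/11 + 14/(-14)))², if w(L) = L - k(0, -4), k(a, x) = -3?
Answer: 64/121 ≈ 0.52893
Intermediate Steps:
w(L) = 3 + L (w(L) = L - 1*(-3) = L + 3 = 3 + L)
w(-5 - (-3/11 + 14/(-14)))² = (3 + (-5 - (-3/11 + 14/(-14))))² = (3 + (-5 - (-3*1/11 + 14*(-1/14))))² = (3 + (-5 - (-3/11 - 1)))² = (3 + (-5 - 1*(-14/11)))² = (3 + (-5 + 14/11))² = (3 - 41/11)² = (-8/11)² = 64/121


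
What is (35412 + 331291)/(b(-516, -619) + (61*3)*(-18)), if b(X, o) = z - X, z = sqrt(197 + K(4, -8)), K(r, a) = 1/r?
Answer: -1358267912/10289449 - 733406*sqrt(789)/30868347 ≈ -132.67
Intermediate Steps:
z = sqrt(789)/2 (z = sqrt(197 + 1/4) = sqrt(789/4) = sqrt(789)/2 ≈ 14.045)
b(X, o) = sqrt(789)/2 - X
(35412 + 331291)/(b(-516, -619) + (61*3)*(-18)) = (35412 + 331291)/((sqrt(789)/2 - 1*(-516)) + (61*3)*(-18)) = 366703/((sqrt(789)/2 + 516) + 183*(-18)) = 366703/((516 + sqrt(789)/2) - 3294) = 366703/(-2778 + sqrt(789)/2)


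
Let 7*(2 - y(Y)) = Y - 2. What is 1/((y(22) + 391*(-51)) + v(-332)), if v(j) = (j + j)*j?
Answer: 7/1403543 ≈ 4.9874e-6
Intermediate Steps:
y(Y) = 16/7 - Y/7 (y(Y) = 2 - (Y - 2)/7 = 2 - (-2 + Y)/7 = 2 + (2/7 - Y/7) = 16/7 - Y/7)
v(j) = 2*j**2 (v(j) = (2*j)*j = 2*j**2)
1/((y(22) + 391*(-51)) + v(-332)) = 1/(((16/7 - 1/7*22) + 391*(-51)) + 2*(-332)**2) = 1/(((16/7 - 22/7) - 19941) + 2*110224) = 1/((-6/7 - 19941) + 220448) = 1/(-139593/7 + 220448) = 1/(1403543/7) = 7/1403543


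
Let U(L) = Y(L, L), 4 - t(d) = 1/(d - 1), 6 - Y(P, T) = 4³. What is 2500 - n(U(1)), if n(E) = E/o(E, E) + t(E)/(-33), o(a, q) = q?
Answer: 1621930/649 ≈ 2499.1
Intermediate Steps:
Y(P, T) = -58 (Y(P, T) = 6 - 1*4³ = 6 - 1*64 = 6 - 64 = -58)
t(d) = 4 - 1/(-1 + d) (t(d) = 4 - 1/(d - 1) = 4 - 1/(-1 + d))
U(L) = -58
n(E) = 1 - (-5 + 4*E)/(33*(-1 + E)) (n(E) = E/E + ((-5 + 4*E)/(-1 + E))/(-33) = 1 + ((-5 + 4*E)/(-1 + E))*(-1/33) = 1 - (-5 + 4*E)/(33*(-1 + E)))
2500 - n(U(1)) = 2500 - (-28 + 29*(-58))/(33*(-1 - 58)) = 2500 - (-28 - 1682)/(33*(-59)) = 2500 - (-1)*(-1710)/(33*59) = 2500 - 1*570/649 = 2500 - 570/649 = 1621930/649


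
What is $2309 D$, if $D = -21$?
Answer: $-48489$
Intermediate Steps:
$2309 D = 2309 \left(-21\right) = -48489$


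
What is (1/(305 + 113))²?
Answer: 1/174724 ≈ 5.7233e-6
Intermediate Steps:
(1/(305 + 113))² = (1/418)² = 1/174724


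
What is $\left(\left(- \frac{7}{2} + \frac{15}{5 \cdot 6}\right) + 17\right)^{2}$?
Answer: $196$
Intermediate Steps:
$\left(\left(- \frac{7}{2} + \frac{15}{5 \cdot 6}\right) + 17\right)^{2} = \left(\left(\left(-7\right) \frac{1}{2} + \frac{15}{30}\right) + 17\right)^{2} = \left(\left(- \frac{7}{2} + 15 \cdot \frac{1}{30}\right) + 17\right)^{2} = \left(\left(- \frac{7}{2} + \frac{1}{2}\right) + 17\right)^{2} = \left(-3 + 17\right)^{2} = 14^{2} = 196$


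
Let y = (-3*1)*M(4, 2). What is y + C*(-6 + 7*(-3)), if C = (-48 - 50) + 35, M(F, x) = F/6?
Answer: 1699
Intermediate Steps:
M(F, x) = F/6 (M(F, x) = F*(⅙) = F/6)
C = -63 (C = -98 + 35 = -63)
y = -2 (y = (-3*1)*((⅙)*4) = -3*⅔ = -2)
y + C*(-6 + 7*(-3)) = -2 - 63*(-6 + 7*(-3)) = -2 - 63*(-6 - 21) = -2 - 63*(-27) = -2 + 1701 = 1699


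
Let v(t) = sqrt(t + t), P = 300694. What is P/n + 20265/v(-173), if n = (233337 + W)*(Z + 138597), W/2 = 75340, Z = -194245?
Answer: -150347/10684889008 - 20265*I*sqrt(346)/346 ≈ -1.4071e-5 - 1089.5*I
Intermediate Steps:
W = 150680 (W = 2*75340 = 150680)
n = -21369778016 (n = (233337 + 150680)*(-194245 + 138597) = 384017*(-55648) = -21369778016)
v(t) = sqrt(2)*sqrt(t) (v(t) = sqrt(2*t) = sqrt(2)*sqrt(t))
P/n + 20265/v(-173) = 300694/(-21369778016) + 20265/((sqrt(2)*sqrt(-173))) = 300694*(-1/21369778016) + 20265/((sqrt(2)*(I*sqrt(173)))) = -150347/10684889008 + 20265/((I*sqrt(346))) = -150347/10684889008 + 20265*(-I*sqrt(346)/346) = -150347/10684889008 - 20265*I*sqrt(346)/346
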